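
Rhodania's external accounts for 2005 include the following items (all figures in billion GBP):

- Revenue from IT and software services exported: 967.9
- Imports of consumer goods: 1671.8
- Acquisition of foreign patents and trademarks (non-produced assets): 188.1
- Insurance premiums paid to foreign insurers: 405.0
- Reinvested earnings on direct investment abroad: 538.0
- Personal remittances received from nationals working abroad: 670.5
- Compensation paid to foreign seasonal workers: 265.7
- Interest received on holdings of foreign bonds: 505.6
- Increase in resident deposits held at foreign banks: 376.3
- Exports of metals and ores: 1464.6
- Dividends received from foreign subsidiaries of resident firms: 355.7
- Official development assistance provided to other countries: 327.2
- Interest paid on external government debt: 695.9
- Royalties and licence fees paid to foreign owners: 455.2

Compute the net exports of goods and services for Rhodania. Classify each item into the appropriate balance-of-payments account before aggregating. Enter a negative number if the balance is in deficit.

Goods: -1671.8 + 1464.6 = -207.2
Services: 967.9 - 455.2 - 405.0 = 107.7
Trade balance = -207.2 + 107.7 = -99.5
(Excluded from the trade balance — capital account: acquisition of foreign patents and trademarks (non-produced assets) 188.1; primary income: reinvested earnings on direct investment abroad 538.0, compensation paid to foreign seasonal workers 265.7, interest received on holdings of foreign bonds 505.6, dividends received from foreign subsidiaries of resident firms 355.7, interest paid on external government debt 695.9; secondary income: personal remittances received from nationals working abroad 670.5, official development assistance provided to other countries 327.2; financial account: increase in resident deposits held at foreign banks 376.3.)

-99.5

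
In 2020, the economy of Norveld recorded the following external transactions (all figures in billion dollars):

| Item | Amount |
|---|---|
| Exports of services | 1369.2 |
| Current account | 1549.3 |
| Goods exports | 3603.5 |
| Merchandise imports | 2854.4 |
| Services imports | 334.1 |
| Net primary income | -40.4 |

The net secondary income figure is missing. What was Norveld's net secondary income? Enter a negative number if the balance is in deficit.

Current account = goods balance + services balance + net primary income + net secondary income
Sum of the known components = 1743.8
Net secondary income = CA - (known components) = 1549.3 - 1743.8 = -194.5

-194.5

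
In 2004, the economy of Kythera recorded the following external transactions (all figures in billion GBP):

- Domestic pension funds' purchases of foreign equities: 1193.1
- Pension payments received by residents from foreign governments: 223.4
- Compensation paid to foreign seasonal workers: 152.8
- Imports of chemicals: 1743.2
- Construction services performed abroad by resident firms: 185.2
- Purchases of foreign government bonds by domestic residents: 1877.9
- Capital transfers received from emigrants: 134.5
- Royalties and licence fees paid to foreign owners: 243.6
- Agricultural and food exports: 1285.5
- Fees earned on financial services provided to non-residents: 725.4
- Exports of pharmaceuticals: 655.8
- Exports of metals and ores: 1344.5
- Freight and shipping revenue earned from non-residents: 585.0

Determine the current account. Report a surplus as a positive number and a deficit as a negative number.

Goods: 655.8 + 1285.5 - 1743.2 + 1344.5 = 1542.6
Services: 725.4 + 585.0 - 243.6 + 185.2 = 1252.0
Primary income: -152.8
Secondary income: 223.4
Current account = 1542.6 + 1252.0 + (-152.8) + 223.4 = 2865.2
(Excluded from the current account — financial account: domestic pension funds' purchases of foreign equities 1193.1, purchases of foreign government bonds by domestic residents 1877.9; capital account: capital transfers received from emigrants 134.5.)

2865.2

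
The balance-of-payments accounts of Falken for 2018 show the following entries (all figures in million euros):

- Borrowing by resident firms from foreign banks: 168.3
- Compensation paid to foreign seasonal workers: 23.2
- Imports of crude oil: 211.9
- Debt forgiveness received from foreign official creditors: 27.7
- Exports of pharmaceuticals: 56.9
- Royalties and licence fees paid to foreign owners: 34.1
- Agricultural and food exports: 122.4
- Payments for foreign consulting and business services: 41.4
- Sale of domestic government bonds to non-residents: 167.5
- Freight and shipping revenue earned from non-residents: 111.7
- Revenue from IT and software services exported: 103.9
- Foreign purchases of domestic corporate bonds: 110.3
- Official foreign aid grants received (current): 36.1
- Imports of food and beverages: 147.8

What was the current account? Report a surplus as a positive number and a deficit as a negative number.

-27.4

Goods: -147.8 + 56.9 + 122.4 - 211.9 = -180.4
Services: -41.4 - 34.1 + 111.7 + 103.9 = 140.1
Primary income: -23.2
Secondary income: 36.1
Current account = (-180.4) + 140.1 + (-23.2) + 36.1 = -27.4
(Excluded from the current account — financial account: borrowing by resident firms from foreign banks 168.3, sale of domestic government bonds to non-residents 167.5, foreign purchases of domestic corporate bonds 110.3; capital account: debt forgiveness received from foreign official creditors 27.7.)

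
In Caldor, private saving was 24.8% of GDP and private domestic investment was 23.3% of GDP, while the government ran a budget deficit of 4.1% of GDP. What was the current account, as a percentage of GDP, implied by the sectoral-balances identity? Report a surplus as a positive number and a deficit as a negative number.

By the sectoral-balances identity, CA = (S_private - I) + (T - G).
Private balance = 24.8 - 23.3 = 1.5
Government balance (T - G) = -4.1
CA = 1.5 + (-4.1) = -2.6

-2.6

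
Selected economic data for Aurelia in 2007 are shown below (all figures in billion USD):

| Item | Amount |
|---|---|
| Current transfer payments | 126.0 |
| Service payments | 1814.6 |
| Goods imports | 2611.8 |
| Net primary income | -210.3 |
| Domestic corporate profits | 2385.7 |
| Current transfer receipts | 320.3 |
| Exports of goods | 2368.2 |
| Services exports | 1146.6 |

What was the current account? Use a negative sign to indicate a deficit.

Goods balance = 2368.2 - 2611.8 = -243.6
Services balance = 1146.6 - 1814.6 = -668.0
Trade balance (goods + services) = -243.6 + (-668.0) = -911.6
Net primary income = -210.3
Net secondary income = 320.3 - 126.0 = 194.3
Current account = -911.6 + (-210.3) + 194.3 = -927.6

-927.6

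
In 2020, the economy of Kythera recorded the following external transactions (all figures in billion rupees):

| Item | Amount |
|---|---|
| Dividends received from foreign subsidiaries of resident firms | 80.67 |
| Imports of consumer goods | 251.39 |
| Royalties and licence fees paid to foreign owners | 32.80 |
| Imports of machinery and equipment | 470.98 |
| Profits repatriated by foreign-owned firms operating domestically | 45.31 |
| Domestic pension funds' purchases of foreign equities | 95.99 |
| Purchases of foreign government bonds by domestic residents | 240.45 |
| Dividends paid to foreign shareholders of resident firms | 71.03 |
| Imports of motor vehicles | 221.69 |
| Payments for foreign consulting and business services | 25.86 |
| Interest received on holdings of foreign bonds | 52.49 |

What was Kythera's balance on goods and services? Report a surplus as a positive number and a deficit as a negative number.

Goods: -251.39 - 221.69 - 470.98 = -944.06
Services: -32.80 - 25.86 = -58.66
Trade balance = -944.06 + (-58.66) = -1002.72
(Excluded from the trade balance — primary income: dividends received from foreign subsidiaries of resident firms 80.67, profits repatriated by foreign-owned firms operating domestically 45.31, dividends paid to foreign shareholders of resident firms 71.03, interest received on holdings of foreign bonds 52.49; financial account: domestic pension funds' purchases of foreign equities 95.99, purchases of foreign government bonds by domestic residents 240.45.)

-1002.72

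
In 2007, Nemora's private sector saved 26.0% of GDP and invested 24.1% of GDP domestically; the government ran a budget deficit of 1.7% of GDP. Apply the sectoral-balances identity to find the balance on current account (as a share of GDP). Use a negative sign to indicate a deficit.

By the sectoral-balances identity, CA = (S_private - I) + (T - G).
Private balance = 26.0 - 24.1 = 1.9
Government balance (T - G) = -1.7
CA = 1.9 + (-1.7) = 0.2

0.2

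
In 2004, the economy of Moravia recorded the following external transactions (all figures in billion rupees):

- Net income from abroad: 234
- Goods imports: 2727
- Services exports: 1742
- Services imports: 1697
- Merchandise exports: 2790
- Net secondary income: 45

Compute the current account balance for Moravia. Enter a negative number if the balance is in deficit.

387

Goods balance = 2790 - 2727 = 63
Services balance = 1742 - 1697 = 45
Trade balance (goods + services) = 63 + 45 = 108
Net primary income = 234
Net secondary income = 45
Current account = 108 + 234 + 45 = 387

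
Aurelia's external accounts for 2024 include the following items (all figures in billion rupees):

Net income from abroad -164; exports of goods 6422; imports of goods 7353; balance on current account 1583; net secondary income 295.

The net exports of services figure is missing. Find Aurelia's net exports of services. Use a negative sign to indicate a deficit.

Current account = goods balance + services balance + net primary income + net secondary income
Sum of the known components = -800
Net exports of services = CA - (known components) = 1583 - (-800) = 2383

2383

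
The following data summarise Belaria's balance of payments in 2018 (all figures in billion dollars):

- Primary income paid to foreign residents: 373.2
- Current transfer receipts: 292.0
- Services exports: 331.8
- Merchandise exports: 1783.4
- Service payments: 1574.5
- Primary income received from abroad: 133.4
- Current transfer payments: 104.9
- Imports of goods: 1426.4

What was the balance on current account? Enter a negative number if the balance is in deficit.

-938.4

Goods balance = 1783.4 - 1426.4 = 357.0
Services balance = 331.8 - 1574.5 = -1242.7
Trade balance (goods + services) = 357.0 + (-1242.7) = -885.7
Net primary income = 133.4 - 373.2 = -239.8
Net secondary income = 292.0 - 104.9 = 187.1
Current account = -885.7 + (-239.8) + 187.1 = -938.4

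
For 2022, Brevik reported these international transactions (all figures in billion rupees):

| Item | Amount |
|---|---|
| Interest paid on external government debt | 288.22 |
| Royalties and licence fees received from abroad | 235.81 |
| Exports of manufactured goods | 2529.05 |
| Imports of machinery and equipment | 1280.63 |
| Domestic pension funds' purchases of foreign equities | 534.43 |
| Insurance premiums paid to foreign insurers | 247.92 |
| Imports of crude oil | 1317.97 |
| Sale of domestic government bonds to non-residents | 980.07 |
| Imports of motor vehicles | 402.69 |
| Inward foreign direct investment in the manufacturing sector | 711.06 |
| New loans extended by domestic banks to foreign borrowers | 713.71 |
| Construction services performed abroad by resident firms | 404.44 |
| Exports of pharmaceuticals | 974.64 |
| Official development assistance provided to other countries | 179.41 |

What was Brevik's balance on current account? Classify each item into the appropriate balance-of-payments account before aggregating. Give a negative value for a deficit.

Goods: -1317.97 - 1280.63 - 402.69 + 2529.05 + 974.64 = 502.40
Services: 404.44 - 247.92 + 235.81 = 392.33
Primary income: -288.22
Secondary income: -179.41
Current account = 502.40 + 392.33 + (-288.22) + (-179.41) = 427.10
(Excluded from the current account — financial account: domestic pension funds' purchases of foreign equities 534.43, sale of domestic government bonds to non-residents 980.07, inward foreign direct investment in the manufacturing sector 711.06, new loans extended by domestic banks to foreign borrowers 713.71.)

427.10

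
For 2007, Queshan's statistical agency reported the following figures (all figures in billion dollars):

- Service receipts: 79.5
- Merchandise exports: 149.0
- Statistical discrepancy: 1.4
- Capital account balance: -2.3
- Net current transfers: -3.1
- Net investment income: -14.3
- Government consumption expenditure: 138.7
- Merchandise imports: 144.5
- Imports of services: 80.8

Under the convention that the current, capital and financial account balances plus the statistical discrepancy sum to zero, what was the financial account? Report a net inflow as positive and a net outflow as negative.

Goods balance = 149.0 - 144.5 = 4.5
Services balance = 79.5 - 80.8 = -1.3
Trade balance (goods + services) = 4.5 + (-1.3) = 3.2
Net primary income = -14.3
Net secondary income = -3.1
Current account = 3.2 + (-14.3) + (-3.1) = -14.2
Financial account = -(-14.2 + (-2.3) + 1.4) = 15.1

15.1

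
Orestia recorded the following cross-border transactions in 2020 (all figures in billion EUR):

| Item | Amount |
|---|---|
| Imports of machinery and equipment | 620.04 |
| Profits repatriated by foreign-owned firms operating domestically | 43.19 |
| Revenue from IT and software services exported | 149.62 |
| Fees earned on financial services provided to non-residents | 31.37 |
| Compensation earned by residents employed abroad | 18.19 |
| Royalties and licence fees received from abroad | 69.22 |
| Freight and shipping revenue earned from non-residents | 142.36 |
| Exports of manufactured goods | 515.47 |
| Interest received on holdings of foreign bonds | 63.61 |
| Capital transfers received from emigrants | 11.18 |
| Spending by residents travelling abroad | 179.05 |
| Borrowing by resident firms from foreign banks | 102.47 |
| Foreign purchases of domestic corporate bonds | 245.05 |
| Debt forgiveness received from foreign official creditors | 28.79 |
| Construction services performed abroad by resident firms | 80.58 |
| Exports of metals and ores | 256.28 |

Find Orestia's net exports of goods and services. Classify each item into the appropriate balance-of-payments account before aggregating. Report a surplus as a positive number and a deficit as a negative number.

Goods: 515.47 + 256.28 - 620.04 = 151.71
Services: 69.22 + 149.62 - 179.05 + 31.37 + 80.58 + 142.36 = 294.10
Trade balance = 151.71 + 294.10 = 445.81
(Excluded from the trade balance — primary income: profits repatriated by foreign-owned firms operating domestically 43.19, compensation earned by residents employed abroad 18.19, interest received on holdings of foreign bonds 63.61; capital account: capital transfers received from emigrants 11.18, debt forgiveness received from foreign official creditors 28.79; financial account: borrowing by resident firms from foreign banks 102.47, foreign purchases of domestic corporate bonds 245.05.)

445.81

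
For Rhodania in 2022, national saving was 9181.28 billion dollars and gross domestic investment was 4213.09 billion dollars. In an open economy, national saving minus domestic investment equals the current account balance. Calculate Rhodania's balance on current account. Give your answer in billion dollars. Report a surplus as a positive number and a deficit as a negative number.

CA = S - I = 9181.28 - 4213.09 = 4968.19

4968.19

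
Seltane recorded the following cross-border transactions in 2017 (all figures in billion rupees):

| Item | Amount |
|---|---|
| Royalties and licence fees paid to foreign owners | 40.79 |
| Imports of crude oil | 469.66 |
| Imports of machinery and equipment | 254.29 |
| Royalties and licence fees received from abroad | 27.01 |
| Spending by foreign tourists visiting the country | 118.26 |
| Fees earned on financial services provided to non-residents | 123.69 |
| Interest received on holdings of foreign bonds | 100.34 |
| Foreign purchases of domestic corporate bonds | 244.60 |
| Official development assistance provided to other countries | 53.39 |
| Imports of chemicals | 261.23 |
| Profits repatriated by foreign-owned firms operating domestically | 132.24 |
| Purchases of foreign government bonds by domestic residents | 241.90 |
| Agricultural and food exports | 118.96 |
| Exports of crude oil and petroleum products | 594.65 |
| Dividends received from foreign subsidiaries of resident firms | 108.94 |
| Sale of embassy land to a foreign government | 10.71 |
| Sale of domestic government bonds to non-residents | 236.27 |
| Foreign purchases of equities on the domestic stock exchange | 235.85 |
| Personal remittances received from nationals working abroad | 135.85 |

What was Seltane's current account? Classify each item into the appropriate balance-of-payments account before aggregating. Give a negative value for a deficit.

Goods: -469.66 - 254.29 - 261.23 + 594.65 + 118.96 = -271.57
Services: 123.69 + 27.01 - 40.79 + 118.26 = 228.17
Primary income: 100.34 + 108.94 - 132.24 = 77.04
Secondary income: 135.85 - 53.39 = 82.46
Current account = (-271.57) + 228.17 + 77.04 + 82.46 = 116.10
(Excluded from the current account — financial account: foreign purchases of domestic corporate bonds 244.60, purchases of foreign government bonds by domestic residents 241.90, sale of domestic government bonds to non-residents 236.27, foreign purchases of equities on the domestic stock exchange 235.85; capital account: sale of embassy land to a foreign government 10.71.)

116.10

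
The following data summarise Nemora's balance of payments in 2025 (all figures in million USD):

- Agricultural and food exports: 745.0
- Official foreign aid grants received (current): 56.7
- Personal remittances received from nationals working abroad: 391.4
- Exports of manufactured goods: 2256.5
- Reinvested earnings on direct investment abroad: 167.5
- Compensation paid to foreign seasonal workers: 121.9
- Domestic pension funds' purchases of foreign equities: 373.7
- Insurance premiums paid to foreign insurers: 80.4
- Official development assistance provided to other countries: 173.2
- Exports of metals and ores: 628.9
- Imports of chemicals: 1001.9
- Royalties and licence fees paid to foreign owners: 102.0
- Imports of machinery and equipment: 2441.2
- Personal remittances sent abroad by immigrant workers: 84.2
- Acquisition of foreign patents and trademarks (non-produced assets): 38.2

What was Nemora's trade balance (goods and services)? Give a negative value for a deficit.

4.9

Goods: 628.9 + 2256.5 - 1001.9 - 2441.2 + 745.0 = 187.3
Services: -102.0 - 80.4 = -182.4
Trade balance = 187.3 + (-182.4) = 4.9
(Excluded from the trade balance — secondary income: official foreign aid grants received (current) 56.7, personal remittances received from nationals working abroad 391.4, official development assistance provided to other countries 173.2, personal remittances sent abroad by immigrant workers 84.2; primary income: reinvested earnings on direct investment abroad 167.5, compensation paid to foreign seasonal workers 121.9; financial account: domestic pension funds' purchases of foreign equities 373.7; capital account: acquisition of foreign patents and trademarks (non-produced assets) 38.2.)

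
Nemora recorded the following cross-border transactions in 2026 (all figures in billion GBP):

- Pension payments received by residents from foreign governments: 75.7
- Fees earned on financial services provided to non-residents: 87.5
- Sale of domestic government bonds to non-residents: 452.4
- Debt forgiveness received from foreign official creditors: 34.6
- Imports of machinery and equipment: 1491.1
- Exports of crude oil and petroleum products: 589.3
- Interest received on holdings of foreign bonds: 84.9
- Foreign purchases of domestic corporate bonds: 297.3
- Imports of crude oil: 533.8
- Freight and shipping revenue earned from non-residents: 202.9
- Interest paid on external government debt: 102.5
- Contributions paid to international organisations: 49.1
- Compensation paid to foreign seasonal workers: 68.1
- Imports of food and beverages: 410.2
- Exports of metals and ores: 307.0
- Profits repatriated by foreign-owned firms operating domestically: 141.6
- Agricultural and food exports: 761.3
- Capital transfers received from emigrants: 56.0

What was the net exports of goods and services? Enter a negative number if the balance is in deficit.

-487.1

Goods: -410.2 - 1491.1 + 307.0 + 589.3 + 761.3 - 533.8 = -777.5
Services: 87.5 + 202.9 = 290.4
Trade balance = -777.5 + 290.4 = -487.1
(Excluded from the trade balance — secondary income: pension payments received by residents from foreign governments 75.7, contributions paid to international organisations 49.1; financial account: sale of domestic government bonds to non-residents 452.4, foreign purchases of domestic corporate bonds 297.3; capital account: debt forgiveness received from foreign official creditors 34.6, capital transfers received from emigrants 56.0; primary income: interest received on holdings of foreign bonds 84.9, interest paid on external government debt 102.5, compensation paid to foreign seasonal workers 68.1, profits repatriated by foreign-owned firms operating domestically 141.6.)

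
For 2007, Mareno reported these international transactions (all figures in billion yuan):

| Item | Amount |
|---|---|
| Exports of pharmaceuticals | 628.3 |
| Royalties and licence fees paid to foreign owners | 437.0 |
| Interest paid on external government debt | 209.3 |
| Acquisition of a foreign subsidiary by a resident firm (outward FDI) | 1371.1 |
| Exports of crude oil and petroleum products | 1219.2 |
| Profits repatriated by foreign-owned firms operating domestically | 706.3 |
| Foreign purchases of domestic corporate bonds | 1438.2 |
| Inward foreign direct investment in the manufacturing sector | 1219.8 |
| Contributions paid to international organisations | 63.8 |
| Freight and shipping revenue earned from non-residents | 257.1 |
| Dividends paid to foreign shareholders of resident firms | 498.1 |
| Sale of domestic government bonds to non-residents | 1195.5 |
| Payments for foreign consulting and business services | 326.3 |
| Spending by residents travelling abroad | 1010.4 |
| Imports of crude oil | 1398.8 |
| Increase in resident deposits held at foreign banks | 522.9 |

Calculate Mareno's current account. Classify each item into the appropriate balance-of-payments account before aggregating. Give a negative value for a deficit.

-2545.4

Goods: 1219.2 + 628.3 - 1398.8 = 448.7
Services: -1010.4 + 257.1 - 437.0 - 326.3 = -1516.6
Primary income: -498.1 - 706.3 - 209.3 = -1413.7
Secondary income: -63.8
Current account = 448.7 + (-1516.6) + (-1413.7) + (-63.8) = -2545.4
(Excluded from the current account — financial account: acquisition of a foreign subsidiary by a resident firm (outward FDI) 1371.1, foreign purchases of domestic corporate bonds 1438.2, inward foreign direct investment in the manufacturing sector 1219.8, sale of domestic government bonds to non-residents 1195.5, increase in resident deposits held at foreign banks 522.9.)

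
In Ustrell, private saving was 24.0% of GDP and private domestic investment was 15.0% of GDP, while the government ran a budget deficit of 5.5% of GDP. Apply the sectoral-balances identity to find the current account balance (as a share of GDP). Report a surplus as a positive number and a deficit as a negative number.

3.5

By the sectoral-balances identity, CA = (S_private - I) + (T - G).
Private balance = 24.0 - 15.0 = 9.0
Government balance (T - G) = -5.5
CA = 9.0 + (-5.5) = 3.5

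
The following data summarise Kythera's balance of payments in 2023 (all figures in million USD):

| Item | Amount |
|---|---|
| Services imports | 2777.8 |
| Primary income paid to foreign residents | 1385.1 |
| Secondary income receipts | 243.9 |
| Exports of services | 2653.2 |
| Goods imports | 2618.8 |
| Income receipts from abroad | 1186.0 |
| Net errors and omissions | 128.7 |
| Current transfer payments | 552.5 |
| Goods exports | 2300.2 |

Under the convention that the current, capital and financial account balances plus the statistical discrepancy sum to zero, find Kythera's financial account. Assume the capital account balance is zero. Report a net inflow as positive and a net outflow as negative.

Goods balance = 2300.2 - 2618.8 = -318.6
Services balance = 2653.2 - 2777.8 = -124.6
Trade balance (goods + services) = -318.6 + (-124.6) = -443.2
Net primary income = 1186.0 - 1385.1 = -199.1
Net secondary income = 243.9 - 552.5 = -308.6
Current account = -443.2 + (-199.1) + (-308.6) = -950.9
Financial account = -(-950.9 + 128.7) = 822.2

822.2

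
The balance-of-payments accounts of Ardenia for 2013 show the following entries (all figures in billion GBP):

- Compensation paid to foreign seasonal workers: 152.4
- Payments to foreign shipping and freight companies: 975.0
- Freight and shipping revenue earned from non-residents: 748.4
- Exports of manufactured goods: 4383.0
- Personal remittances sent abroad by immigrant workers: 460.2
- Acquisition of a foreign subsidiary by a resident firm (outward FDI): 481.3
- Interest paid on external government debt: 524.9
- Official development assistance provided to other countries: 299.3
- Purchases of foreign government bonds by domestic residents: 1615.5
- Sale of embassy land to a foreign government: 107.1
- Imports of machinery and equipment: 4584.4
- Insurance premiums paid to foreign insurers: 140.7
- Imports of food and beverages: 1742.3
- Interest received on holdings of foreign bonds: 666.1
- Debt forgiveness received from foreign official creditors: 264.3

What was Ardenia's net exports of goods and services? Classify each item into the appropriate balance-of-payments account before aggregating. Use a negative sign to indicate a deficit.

-2311.0

Goods: 4383.0 - 4584.4 - 1742.3 = -1943.7
Services: 748.4 - 975.0 - 140.7 = -367.3
Trade balance = -1943.7 + (-367.3) = -2311.0
(Excluded from the trade balance — primary income: compensation paid to foreign seasonal workers 152.4, interest paid on external government debt 524.9, interest received on holdings of foreign bonds 666.1; secondary income: personal remittances sent abroad by immigrant workers 460.2, official development assistance provided to other countries 299.3; financial account: acquisition of a foreign subsidiary by a resident firm (outward FDI) 481.3, purchases of foreign government bonds by domestic residents 1615.5; capital account: sale of embassy land to a foreign government 107.1, debt forgiveness received from foreign official creditors 264.3.)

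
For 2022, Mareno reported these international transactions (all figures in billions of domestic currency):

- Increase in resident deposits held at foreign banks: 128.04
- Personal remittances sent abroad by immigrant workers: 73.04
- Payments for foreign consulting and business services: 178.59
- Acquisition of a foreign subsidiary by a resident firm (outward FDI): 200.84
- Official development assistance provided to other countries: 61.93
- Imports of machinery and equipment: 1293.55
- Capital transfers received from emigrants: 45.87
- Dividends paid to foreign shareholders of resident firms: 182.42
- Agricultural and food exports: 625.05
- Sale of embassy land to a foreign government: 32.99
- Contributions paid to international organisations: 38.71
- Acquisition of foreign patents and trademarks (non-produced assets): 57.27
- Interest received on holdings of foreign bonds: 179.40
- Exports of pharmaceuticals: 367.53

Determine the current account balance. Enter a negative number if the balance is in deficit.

-656.26

Goods: 625.05 + 367.53 - 1293.55 = -300.97
Services: -178.59
Primary income: 179.40 - 182.42 = -3.02
Secondary income: -73.04 - 38.71 - 61.93 = -173.68
Current account = (-300.97) + (-178.59) + (-3.02) + (-173.68) = -656.26
(Excluded from the current account — financial account: increase in resident deposits held at foreign banks 128.04, acquisition of a foreign subsidiary by a resident firm (outward FDI) 200.84; capital account: capital transfers received from emigrants 45.87, sale of embassy land to a foreign government 32.99, acquisition of foreign patents and trademarks (non-produced assets) 57.27.)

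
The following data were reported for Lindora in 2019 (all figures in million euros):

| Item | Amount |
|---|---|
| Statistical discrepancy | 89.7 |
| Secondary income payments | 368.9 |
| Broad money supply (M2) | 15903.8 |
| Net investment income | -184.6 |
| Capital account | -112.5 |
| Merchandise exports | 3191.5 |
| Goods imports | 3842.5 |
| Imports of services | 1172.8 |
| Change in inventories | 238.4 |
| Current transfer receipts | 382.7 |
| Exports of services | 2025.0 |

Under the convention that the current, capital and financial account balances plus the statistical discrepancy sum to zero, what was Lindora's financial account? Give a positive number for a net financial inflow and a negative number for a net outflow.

Goods balance = 3191.5 - 3842.5 = -651.0
Services balance = 2025.0 - 1172.8 = 852.2
Trade balance (goods + services) = -651.0 + 852.2 = 201.2
Net primary income = -184.6
Net secondary income = 382.7 - 368.9 = 13.8
Current account = 201.2 + (-184.6) + 13.8 = 30.4
Financial account = -(30.4 + (-112.5) + 89.7) = -7.6

-7.6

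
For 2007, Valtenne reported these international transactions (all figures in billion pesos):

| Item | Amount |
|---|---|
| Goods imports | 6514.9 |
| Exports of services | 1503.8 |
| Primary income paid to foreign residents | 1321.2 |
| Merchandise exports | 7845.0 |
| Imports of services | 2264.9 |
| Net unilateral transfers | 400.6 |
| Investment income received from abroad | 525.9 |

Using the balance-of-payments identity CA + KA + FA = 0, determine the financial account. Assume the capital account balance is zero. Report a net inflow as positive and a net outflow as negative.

-174.3

Goods balance = 7845.0 - 6514.9 = 1330.1
Services balance = 1503.8 - 2264.9 = -761.1
Trade balance (goods + services) = 1330.1 + (-761.1) = 569.0
Net primary income = 525.9 - 1321.2 = -795.3
Net secondary income = 400.6
Current account = 569.0 + (-795.3) + 400.6 = 174.3
Financial account = -(174.3) = -174.3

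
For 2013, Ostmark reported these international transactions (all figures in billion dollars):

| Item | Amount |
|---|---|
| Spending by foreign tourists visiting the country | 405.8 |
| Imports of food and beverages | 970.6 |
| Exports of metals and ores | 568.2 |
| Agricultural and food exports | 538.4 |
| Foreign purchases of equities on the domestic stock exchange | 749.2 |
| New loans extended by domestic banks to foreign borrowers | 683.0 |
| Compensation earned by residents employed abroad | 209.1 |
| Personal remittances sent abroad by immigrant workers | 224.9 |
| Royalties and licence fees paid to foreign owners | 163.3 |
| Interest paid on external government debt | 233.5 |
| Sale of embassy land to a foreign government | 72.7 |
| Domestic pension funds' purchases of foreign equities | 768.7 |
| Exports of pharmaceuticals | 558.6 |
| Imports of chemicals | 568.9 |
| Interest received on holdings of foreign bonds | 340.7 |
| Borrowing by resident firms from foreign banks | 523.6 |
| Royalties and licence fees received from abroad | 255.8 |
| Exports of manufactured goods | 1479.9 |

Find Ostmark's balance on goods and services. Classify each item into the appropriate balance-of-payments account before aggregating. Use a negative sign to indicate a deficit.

2103.9

Goods: 538.4 + 558.6 + 568.2 + 1479.9 - 970.6 - 568.9 = 1605.6
Services: -163.3 + 405.8 + 255.8 = 498.3
Trade balance = 1605.6 + 498.3 = 2103.9
(Excluded from the trade balance — financial account: foreign purchases of equities on the domestic stock exchange 749.2, new loans extended by domestic banks to foreign borrowers 683.0, domestic pension funds' purchases of foreign equities 768.7, borrowing by resident firms from foreign banks 523.6; primary income: compensation earned by residents employed abroad 209.1, interest paid on external government debt 233.5, interest received on holdings of foreign bonds 340.7; secondary income: personal remittances sent abroad by immigrant workers 224.9; capital account: sale of embassy land to a foreign government 72.7.)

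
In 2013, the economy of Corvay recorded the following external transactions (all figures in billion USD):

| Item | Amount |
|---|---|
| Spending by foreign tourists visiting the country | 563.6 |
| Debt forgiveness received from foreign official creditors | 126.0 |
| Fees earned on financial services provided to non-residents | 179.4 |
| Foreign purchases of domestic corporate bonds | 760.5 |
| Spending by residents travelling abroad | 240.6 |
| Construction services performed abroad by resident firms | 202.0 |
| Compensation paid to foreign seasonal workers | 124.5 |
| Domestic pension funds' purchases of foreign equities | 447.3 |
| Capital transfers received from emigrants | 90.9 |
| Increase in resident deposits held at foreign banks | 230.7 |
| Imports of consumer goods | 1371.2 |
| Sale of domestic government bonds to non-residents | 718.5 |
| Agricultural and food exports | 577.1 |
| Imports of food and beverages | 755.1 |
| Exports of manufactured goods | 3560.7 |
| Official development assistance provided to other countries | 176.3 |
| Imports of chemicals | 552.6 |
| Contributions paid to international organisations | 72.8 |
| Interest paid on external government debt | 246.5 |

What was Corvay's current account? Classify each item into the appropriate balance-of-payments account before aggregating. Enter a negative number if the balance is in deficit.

Goods: -755.1 - 1371.2 + 3560.7 - 552.6 + 577.1 = 1458.9
Services: 179.4 - 240.6 + 563.6 + 202.0 = 704.4
Primary income: -246.5 - 124.5 = -371.0
Secondary income: -176.3 - 72.8 = -249.1
Current account = 1458.9 + 704.4 + (-371.0) + (-249.1) = 1543.2
(Excluded from the current account — capital account: debt forgiveness received from foreign official creditors 126.0, capital transfers received from emigrants 90.9; financial account: foreign purchases of domestic corporate bonds 760.5, domestic pension funds' purchases of foreign equities 447.3, increase in resident deposits held at foreign banks 230.7, sale of domestic government bonds to non-residents 718.5.)

1543.2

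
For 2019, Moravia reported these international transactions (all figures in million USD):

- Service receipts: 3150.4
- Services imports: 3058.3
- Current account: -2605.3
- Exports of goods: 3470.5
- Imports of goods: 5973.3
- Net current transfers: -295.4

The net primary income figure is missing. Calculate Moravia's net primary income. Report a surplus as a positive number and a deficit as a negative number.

100.8

Current account = goods balance + services balance + net primary income + net secondary income
Sum of the known components = -2706.1
Net primary income = CA - (known components) = -2605.3 - (-2706.1) = 100.8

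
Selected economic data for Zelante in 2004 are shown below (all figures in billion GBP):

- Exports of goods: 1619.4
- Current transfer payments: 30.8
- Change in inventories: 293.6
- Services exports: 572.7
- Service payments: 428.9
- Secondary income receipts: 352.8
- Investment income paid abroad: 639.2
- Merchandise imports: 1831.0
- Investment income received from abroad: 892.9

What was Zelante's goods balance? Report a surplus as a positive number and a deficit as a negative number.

Goods balance = 1619.4 - 1831.0 = -211.6

-211.6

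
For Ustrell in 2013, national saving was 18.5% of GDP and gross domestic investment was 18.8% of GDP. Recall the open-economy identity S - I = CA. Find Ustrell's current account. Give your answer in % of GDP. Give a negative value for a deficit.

-0.3

S - I = CA (net lending to the rest of the world).
CA = S - I = 18.5 - 18.8 = -0.3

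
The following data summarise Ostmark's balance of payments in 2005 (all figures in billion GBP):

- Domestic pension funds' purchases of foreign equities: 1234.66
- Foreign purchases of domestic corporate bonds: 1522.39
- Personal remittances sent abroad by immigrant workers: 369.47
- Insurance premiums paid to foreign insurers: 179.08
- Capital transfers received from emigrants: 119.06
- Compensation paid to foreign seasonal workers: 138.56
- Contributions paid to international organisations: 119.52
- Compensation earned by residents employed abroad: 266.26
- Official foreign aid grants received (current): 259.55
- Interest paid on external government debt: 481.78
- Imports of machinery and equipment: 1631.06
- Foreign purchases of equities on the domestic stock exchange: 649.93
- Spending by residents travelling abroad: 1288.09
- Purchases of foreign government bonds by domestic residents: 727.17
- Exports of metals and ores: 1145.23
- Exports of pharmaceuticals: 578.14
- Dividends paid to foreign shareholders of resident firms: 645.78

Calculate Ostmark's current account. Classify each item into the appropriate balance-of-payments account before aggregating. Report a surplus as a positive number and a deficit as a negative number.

-2604.16

Goods: 578.14 + 1145.23 - 1631.06 = 92.31
Services: -179.08 - 1288.09 = -1467.17
Primary income: -481.78 + 266.26 - 138.56 - 645.78 = -999.86
Secondary income: 259.55 - 119.52 - 369.47 = -229.44
Current account = 92.31 + (-1467.17) + (-999.86) + (-229.44) = -2604.16
(Excluded from the current account — financial account: domestic pension funds' purchases of foreign equities 1234.66, foreign purchases of domestic corporate bonds 1522.39, foreign purchases of equities on the domestic stock exchange 649.93, purchases of foreign government bonds by domestic residents 727.17; capital account: capital transfers received from emigrants 119.06.)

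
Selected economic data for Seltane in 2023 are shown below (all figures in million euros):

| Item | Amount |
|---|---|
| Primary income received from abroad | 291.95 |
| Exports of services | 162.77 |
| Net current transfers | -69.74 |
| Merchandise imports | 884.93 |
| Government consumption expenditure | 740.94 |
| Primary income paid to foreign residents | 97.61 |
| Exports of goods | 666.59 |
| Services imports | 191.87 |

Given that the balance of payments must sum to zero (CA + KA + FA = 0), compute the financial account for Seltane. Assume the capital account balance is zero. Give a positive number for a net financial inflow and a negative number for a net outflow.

Goods balance = 666.59 - 884.93 = -218.34
Services balance = 162.77 - 191.87 = -29.10
Trade balance (goods + services) = -218.34 + (-29.10) = -247.44
Net primary income = 291.95 - 97.61 = 194.34
Net secondary income = -69.74
Current account = -247.44 + 194.34 + (-69.74) = -122.84
Financial account = -(-122.84) = 122.84

122.84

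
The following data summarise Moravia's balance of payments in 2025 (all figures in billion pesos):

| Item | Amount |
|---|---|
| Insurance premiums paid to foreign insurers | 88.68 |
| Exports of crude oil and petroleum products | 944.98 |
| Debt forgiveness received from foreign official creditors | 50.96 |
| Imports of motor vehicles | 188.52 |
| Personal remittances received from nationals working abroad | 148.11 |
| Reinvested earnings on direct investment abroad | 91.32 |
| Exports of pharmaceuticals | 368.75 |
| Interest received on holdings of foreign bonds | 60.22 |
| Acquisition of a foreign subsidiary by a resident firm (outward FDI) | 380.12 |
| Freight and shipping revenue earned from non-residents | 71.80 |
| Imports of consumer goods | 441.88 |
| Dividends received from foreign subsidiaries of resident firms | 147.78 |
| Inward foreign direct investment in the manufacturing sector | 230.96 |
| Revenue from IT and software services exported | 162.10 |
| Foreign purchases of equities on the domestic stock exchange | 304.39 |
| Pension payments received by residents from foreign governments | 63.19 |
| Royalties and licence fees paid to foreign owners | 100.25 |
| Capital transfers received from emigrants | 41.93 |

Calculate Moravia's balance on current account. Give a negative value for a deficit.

1238.92

Goods: -441.88 + 368.75 - 188.52 + 944.98 = 683.33
Services: -100.25 + 162.10 + 71.80 - 88.68 = 44.97
Primary income: 91.32 + 147.78 + 60.22 = 299.32
Secondary income: 63.19 + 148.11 = 211.30
Current account = 683.33 + 44.97 + 299.32 + 211.30 = 1238.92
(Excluded from the current account — capital account: debt forgiveness received from foreign official creditors 50.96, capital transfers received from emigrants 41.93; financial account: acquisition of a foreign subsidiary by a resident firm (outward FDI) 380.12, inward foreign direct investment in the manufacturing sector 230.96, foreign purchases of equities on the domestic stock exchange 304.39.)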